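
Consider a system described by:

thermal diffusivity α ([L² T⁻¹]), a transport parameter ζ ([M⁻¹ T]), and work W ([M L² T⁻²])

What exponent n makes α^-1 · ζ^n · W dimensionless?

Balance the M exponent: (-1)·n from ζ, plus −(0) + (1) = 1 from the rest, must sum to zero.
−n + 1 = 0, so n = 1.

1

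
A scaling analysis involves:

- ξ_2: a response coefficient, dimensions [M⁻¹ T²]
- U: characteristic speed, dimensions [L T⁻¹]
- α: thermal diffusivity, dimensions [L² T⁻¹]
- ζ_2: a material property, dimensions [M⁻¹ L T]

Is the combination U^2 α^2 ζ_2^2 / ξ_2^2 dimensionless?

Sum the exponent of each base dimension across the product:
  M: −2·[ξ_2]_M + 2·[U]_M + 2·[α]_M + 2·[ζ_2]_M = −2·(-1) + 2·(0) + 2·(0) + 2·(-1) = 0
  L: −2·[ξ_2]_L + 2·[U]_L + 2·[α]_L + 2·[ζ_2]_L = −2·(0) + 2·(1) + 2·(2) + 2·(1) = 8
  T: −2·[ξ_2]_T + 2·[U]_T + 2·[α]_T + 2·[ζ_2]_T = −2·(2) + 2·(-1) + 2·(-1) + 2·(1) = -6
Net dimensions [L⁸ T⁻⁶] ≠ [1] — not dimensionless.

no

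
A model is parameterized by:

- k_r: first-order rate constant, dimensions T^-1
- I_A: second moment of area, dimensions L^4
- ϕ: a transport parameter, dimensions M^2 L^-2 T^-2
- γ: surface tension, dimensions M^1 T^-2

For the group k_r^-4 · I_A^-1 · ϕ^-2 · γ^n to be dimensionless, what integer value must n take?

4

Balance the M exponent: (1)·n from γ, plus −4·(0) − (0) − 2·(2) = -4 from the rest, must sum to zero.
n − 4 = 0, so n = 4.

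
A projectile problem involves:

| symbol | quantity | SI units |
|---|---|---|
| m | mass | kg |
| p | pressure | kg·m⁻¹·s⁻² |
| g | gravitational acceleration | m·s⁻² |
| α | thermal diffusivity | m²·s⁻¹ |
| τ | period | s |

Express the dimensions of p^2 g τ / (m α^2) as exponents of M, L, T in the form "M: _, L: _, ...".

Collect each base-dimension exponent across the product:
  M: −(1) + 2·(1) + (0) − 2·(0) + (0) = 1
  L: −(0) + 2·(-1) + (1) − 2·(2) + (0) = -5
  T: −(0) + 2·(-2) + (-2) − 2·(-1) + (1) = -3
So the dimensions are [M L⁻⁵ T⁻³].

M: 1, L: -5, T: -3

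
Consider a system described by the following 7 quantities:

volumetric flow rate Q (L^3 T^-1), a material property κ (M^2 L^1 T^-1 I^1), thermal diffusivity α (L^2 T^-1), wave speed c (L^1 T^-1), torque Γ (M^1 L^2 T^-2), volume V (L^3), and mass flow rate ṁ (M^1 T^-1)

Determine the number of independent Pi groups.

3

There are 7 variables and 4 base dimensions (M, L, T, I).
The dimension matrix has rank 4.
Independent dimensionless groups: 7 − 4 = 3.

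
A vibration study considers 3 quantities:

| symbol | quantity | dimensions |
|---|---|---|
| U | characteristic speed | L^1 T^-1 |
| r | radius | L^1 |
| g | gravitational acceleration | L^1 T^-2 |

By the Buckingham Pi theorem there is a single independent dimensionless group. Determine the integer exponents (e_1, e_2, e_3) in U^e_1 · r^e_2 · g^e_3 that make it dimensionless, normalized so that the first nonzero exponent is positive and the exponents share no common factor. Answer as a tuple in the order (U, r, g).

L: e_1·(1) + e_2·(1) + e_3·(1) = 0
T: e_1·(-1) + e_2·(0) + e_3·(-2) = 0
Solving this homogeneous linear system for the smallest-integer solution (first nonzero entry positive) gives (2, -1, -1).

(2, -1, -1)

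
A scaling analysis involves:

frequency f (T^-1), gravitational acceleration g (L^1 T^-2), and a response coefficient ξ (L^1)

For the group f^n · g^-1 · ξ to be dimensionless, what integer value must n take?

Balance the T exponent: (-1)·n from f, plus −(-2) + (0) = 2 from the rest, must sum to zero.
−n + 2 = 0, so n = 2.

2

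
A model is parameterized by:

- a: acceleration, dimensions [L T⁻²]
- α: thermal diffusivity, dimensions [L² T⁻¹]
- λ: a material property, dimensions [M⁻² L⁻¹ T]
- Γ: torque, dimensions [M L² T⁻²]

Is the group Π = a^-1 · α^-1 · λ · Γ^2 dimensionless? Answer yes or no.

Sum the exponent of each base dimension across the product:
  M: −[a]_M − [α]_M + [λ]_M + 2·[Γ]_M = −(0) − (0) + (-2) + 2·(1) = 0
  L: −[a]_L − [α]_L + [λ]_L + 2·[Γ]_L = −(1) − (2) + (-1) + 2·(2) = 0
  T: −[a]_T − [α]_T + [λ]_T + 2·[Γ]_T = −(-2) − (-1) + (1) + 2·(-2) = 0
All base exponents vanish — dimensionless.

yes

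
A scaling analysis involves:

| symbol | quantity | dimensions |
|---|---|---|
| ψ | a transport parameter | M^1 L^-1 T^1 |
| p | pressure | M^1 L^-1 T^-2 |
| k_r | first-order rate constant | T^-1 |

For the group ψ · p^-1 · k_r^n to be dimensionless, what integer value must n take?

Balance the T exponent: (-1)·n from k_r, plus (1) − (-2) = 3 from the rest, must sum to zero.
−n + 3 = 0, so n = 3.

3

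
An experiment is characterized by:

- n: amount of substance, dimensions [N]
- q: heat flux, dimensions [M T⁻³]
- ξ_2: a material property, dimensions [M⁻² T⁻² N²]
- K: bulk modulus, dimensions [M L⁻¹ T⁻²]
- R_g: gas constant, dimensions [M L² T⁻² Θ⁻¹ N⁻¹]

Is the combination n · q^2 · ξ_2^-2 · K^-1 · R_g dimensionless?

Sum the exponent of each base dimension across the product:
  M: [n]_M + 2·[q]_M − 2·[ξ_2]_M − [K]_M + [R_g]_M = (0) + 2·(1) − 2·(-2) − (1) + (1) = 6
  L: [n]_L + 2·[q]_L − 2·[ξ_2]_L − [K]_L + [R_g]_L = (0) + 2·(0) − 2·(0) − (-1) + (2) = 3
  T: [n]_T + 2·[q]_T − 2·[ξ_2]_T − [K]_T + [R_g]_T = (0) + 2·(-3) − 2·(-2) − (-2) + (-2) = -2
  Θ: [n]_Θ + 2·[q]_Θ − 2·[ξ_2]_Θ − [K]_Θ + [R_g]_Θ = (0) + 2·(0) − 2·(0) − (0) + (-1) = -1
  N: [n]_N + 2·[q]_N − 2·[ξ_2]_N − [K]_N + [R_g]_N = (1) + 2·(0) − 2·(2) − (0) + (-1) = -4
Net dimensions [M⁶ L³ T⁻² Θ⁻¹ N⁻⁴] ≠ [1] — not dimensionless.

no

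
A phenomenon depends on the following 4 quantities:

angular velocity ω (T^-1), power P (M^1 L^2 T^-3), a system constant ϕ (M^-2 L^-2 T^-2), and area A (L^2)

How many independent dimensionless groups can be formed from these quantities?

There are 4 variables and 3 base dimensions (M, L, T).
The dimension matrix has rank 3.
Independent dimensionless groups: 4 − 3 = 1.

1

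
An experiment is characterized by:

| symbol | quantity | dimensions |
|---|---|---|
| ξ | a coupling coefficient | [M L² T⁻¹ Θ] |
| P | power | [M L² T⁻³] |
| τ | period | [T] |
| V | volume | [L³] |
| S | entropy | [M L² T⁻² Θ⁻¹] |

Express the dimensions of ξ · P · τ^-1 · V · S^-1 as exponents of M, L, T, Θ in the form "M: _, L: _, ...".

M: 1, L: 5, T: -3, Θ: 2

Collect each base-dimension exponent across the product:
  M: (1) + (1) − (0) + (0) − (1) = 1
  L: (2) + (2) − (0) + (3) − (2) = 5
  T: (-1) + (-3) − (1) + (0) − (-2) = -3
  Θ: (1) + (0) − (0) + (0) − (-1) = 2
So the dimensions are [M L⁵ T⁻³ Θ²].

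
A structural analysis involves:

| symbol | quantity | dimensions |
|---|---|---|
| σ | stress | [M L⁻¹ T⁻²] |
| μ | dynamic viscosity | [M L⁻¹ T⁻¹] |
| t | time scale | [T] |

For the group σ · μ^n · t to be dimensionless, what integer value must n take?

Balance the M exponent: (1)·n from μ, plus (1) + (0) = 1 from the rest, must sum to zero.
n + 1 = 0, so n = -1.

-1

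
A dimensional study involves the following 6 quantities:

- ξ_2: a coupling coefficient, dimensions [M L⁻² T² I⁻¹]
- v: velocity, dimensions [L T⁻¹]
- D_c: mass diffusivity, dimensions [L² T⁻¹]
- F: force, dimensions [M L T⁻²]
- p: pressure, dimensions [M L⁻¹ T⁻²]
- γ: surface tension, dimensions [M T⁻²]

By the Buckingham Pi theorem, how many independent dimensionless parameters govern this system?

There are 6 variables and 4 base dimensions (M, L, T, I).
The dimension matrix has rank 4.
Independent dimensionless groups: 6 − 4 = 2.

2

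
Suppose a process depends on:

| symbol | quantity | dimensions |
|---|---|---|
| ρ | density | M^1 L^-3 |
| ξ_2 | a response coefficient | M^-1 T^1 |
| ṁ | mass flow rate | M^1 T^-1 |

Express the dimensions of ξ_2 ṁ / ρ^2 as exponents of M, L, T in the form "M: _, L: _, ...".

Collect each base-dimension exponent across the product:
  M: −2·(1) + (-1) + (1) = -2
  L: −2·(-3) + (0) + (0) = 6
  T: −2·(0) + (1) + (-1) = 0
So the dimensions are [M⁻² L⁶].

M: -2, L: 6, T: 0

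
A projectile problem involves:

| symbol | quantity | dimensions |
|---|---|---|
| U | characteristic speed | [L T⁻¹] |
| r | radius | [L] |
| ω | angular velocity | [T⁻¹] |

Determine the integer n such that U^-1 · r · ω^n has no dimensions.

1

Balance the T exponent: (-1)·n from ω, plus −(-1) + (0) = 1 from the rest, must sum to zero.
−n + 1 = 0, so n = 1.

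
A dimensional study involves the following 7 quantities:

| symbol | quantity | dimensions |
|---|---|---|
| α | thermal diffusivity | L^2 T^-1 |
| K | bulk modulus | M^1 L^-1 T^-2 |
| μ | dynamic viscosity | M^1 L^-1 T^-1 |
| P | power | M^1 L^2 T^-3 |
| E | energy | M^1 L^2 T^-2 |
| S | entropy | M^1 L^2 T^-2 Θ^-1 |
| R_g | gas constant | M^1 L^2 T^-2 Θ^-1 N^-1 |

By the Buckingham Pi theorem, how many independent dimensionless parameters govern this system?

2

There are 7 variables and 5 base dimensions (M, L, T, Θ, N).
The dimension matrix has rank 5.
Independent dimensionless groups: 7 − 5 = 2.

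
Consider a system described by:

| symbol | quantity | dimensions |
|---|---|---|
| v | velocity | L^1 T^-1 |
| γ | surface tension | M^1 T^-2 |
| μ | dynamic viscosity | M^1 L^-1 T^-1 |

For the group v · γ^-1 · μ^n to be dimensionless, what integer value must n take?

Balance the M exponent: (1)·n from μ, plus (0) − (1) = -1 from the rest, must sum to zero.
n − 1 = 0, so n = 1.

1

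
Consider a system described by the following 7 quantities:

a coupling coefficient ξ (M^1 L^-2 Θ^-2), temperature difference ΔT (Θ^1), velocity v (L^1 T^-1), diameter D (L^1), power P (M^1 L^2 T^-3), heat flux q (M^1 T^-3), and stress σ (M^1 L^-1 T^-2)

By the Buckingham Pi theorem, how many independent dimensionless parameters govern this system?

3

There are 7 variables and 4 base dimensions (M, L, T, Θ).
The dimension matrix has rank 4.
Independent dimensionless groups: 7 − 4 = 3.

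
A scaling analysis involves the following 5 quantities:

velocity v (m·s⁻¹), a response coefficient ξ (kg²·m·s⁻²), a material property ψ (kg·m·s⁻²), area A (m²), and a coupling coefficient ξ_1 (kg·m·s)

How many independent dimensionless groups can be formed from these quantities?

2

There are 5 variables and 3 base dimensions (M, L, T).
The dimension matrix has rank 3.
Independent dimensionless groups: 5 − 3 = 2.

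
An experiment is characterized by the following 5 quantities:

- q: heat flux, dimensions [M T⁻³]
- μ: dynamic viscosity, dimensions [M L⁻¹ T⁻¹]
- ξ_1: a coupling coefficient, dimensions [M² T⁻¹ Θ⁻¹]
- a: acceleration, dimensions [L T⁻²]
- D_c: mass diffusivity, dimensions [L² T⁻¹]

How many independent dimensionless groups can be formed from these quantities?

1

There are 5 variables and 4 base dimensions (M, L, T, Θ).
The dimension matrix has rank 4.
Independent dimensionless groups: 5 − 4 = 1.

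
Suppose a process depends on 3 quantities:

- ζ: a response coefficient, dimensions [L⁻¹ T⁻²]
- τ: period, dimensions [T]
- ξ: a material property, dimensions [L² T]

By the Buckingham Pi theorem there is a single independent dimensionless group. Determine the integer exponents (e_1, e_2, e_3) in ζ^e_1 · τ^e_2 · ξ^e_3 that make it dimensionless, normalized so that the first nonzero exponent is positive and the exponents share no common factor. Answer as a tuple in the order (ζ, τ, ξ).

L: e_1·(-1) + e_2·(0) + e_3·(2) = 0
T: e_1·(-2) + e_2·(1) + e_3·(1) = 0
Solving this homogeneous linear system for the smallest-integer solution (first nonzero entry positive) gives (2, 3, 1).

(2, 3, 1)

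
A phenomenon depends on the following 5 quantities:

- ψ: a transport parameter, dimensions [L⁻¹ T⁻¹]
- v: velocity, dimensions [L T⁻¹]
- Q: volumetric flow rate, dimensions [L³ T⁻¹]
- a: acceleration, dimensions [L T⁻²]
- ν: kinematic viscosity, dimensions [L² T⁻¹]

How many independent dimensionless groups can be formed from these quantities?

There are 5 variables and 2 base dimensions (L, T).
The dimension matrix has rank 2.
Independent dimensionless groups: 5 − 2 = 3.

3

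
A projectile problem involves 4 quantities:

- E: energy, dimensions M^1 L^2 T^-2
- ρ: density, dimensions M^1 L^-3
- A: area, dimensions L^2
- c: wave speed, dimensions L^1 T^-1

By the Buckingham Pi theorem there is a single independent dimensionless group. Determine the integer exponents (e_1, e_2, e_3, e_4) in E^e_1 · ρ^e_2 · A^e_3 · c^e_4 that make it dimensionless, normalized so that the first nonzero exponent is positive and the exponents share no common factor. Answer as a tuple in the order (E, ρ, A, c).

M: e_1·(1) + e_2·(1) + e_3·(0) + e_4·(0) = 0
L: e_1·(2) + e_2·(-3) + e_3·(2) + e_4·(1) = 0
T: e_1·(-2) + e_2·(0) + e_3·(0) + e_4·(-1) = 0
Solving this homogeneous linear system for the smallest-integer solution (first nonzero entry positive) gives (2, -2, -3, -4).

(2, -2, -3, -4)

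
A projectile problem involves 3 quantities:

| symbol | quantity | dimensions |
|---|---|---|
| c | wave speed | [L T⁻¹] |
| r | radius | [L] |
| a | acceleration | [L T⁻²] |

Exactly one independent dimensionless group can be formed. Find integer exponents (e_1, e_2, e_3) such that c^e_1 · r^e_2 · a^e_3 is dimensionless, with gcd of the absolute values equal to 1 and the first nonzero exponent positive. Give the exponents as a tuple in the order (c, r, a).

L: e_1·(1) + e_2·(1) + e_3·(1) = 0
T: e_1·(-1) + e_2·(0) + e_3·(-2) = 0
Solving this homogeneous linear system for the smallest-integer solution (first nonzero entry positive) gives (2, -1, -1).

(2, -1, -1)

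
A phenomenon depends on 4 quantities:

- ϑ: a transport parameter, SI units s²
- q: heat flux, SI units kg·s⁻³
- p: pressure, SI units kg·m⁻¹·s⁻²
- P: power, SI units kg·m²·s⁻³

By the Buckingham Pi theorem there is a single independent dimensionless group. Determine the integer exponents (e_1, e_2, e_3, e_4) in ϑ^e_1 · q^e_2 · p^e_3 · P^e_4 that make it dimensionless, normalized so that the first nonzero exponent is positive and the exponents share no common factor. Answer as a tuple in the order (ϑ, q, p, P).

M: e_1·(0) + e_2·(1) + e_3·(1) + e_4·(1) = 0
L: e_1·(0) + e_2·(0) + e_3·(-1) + e_4·(2) = 0
T: e_1·(2) + e_2·(-3) + e_3·(-2) + e_4·(-3) = 0
Solving this homogeneous linear system for the smallest-integer solution (first nonzero entry positive) gives (1, 3, -2, -1).

(1, 3, -2, -1)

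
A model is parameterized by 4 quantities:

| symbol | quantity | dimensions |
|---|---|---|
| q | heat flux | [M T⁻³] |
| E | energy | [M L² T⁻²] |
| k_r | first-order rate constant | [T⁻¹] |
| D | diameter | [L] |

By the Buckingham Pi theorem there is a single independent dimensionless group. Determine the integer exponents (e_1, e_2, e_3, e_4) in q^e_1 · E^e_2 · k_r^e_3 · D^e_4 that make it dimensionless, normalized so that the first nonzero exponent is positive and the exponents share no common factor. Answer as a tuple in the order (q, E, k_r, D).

(1, -1, -1, 2)

M: e_1·(1) + e_2·(1) + e_3·(0) + e_4·(0) = 0
L: e_1·(0) + e_2·(2) + e_3·(0) + e_4·(1) = 0
T: e_1·(-3) + e_2·(-2) + e_3·(-1) + e_4·(0) = 0
Solving this homogeneous linear system for the smallest-integer solution (first nonzero entry positive) gives (1, -1, -1, 2).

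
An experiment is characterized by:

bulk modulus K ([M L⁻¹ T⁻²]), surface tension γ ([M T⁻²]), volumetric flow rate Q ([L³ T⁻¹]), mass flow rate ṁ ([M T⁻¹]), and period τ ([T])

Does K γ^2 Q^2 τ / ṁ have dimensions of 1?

Sum the exponent of each base dimension across the product:
  M: [K]_M + 2·[γ]_M + 2·[Q]_M − [ṁ]_M + [τ]_M = (1) + 2·(1) + 2·(0) − (1) + (0) = 2
  L: [K]_L + 2·[γ]_L + 2·[Q]_L − [ṁ]_L + [τ]_L = (-1) + 2·(0) + 2·(3) − (0) + (0) = 5
  T: [K]_T + 2·[γ]_T + 2·[Q]_T − [ṁ]_T + [τ]_T = (-2) + 2·(-2) + 2·(-1) − (-1) + (1) = -6
Net dimensions [M² L⁵ T⁻⁶] ≠ [1] — not dimensionless.

no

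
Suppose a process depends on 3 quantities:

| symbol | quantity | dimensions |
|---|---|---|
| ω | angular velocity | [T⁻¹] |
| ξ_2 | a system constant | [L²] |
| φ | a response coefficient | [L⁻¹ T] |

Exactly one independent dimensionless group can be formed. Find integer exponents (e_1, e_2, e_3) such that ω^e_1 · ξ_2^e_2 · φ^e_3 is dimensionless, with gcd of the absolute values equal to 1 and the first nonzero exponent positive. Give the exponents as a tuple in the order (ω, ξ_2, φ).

L: e_1·(0) + e_2·(2) + e_3·(-1) = 0
T: e_1·(-1) + e_2·(0) + e_3·(1) = 0
Solving this homogeneous linear system for the smallest-integer solution (first nonzero entry positive) gives (2, 1, 2).

(2, 1, 2)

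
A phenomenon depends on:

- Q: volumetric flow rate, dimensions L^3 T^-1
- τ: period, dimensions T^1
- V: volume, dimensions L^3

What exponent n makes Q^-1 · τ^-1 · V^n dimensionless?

1

Balance the L exponent: (3)·n from V, plus −(3) − (0) = -3 from the rest, must sum to zero.
3n − 3 = 0, so n = 1.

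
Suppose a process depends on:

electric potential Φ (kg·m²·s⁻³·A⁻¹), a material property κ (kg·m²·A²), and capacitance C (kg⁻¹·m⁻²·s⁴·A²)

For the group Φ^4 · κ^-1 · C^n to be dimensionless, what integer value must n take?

Balance the M exponent: (-1)·n from C, plus 4·(1) − (1) = 3 from the rest, must sum to zero.
−n + 3 = 0, so n = 3.

3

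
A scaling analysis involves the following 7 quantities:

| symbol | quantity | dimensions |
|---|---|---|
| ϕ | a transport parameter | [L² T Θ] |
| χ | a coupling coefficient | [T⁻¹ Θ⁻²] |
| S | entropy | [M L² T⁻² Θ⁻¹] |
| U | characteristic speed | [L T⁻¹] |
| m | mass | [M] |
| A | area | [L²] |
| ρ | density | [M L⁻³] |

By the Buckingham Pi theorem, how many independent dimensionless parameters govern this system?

There are 7 variables and 4 base dimensions (M, L, T, Θ).
The dimension matrix has rank 4.
Independent dimensionless groups: 7 − 4 = 3.

3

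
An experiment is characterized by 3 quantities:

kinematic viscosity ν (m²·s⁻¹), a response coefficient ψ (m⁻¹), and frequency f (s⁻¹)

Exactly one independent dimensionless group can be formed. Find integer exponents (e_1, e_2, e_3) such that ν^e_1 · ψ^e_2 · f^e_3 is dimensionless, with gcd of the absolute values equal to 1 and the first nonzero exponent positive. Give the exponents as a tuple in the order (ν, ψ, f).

(1, 2, -1)

L: e_1·(2) + e_2·(-1) + e_3·(0) = 0
T: e_1·(-1) + e_2·(0) + e_3·(-1) = 0
Solving this homogeneous linear system for the smallest-integer solution (first nonzero entry positive) gives (1, 2, -1).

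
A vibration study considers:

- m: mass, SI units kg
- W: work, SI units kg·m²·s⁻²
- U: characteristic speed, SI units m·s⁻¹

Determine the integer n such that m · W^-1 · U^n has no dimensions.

2

Balance the L exponent: (1)·n from U, plus (0) − (2) = -2 from the rest, must sum to zero.
n − 2 = 0, so n = 2.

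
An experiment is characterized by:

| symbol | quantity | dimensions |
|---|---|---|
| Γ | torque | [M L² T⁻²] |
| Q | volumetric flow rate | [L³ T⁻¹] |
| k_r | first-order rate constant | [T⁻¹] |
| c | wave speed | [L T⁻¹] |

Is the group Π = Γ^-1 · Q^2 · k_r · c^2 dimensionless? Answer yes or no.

Sum the exponent of each base dimension across the product:
  M: −[Γ]_M + 2·[Q]_M + [k_r]_M + 2·[c]_M = −(1) + 2·(0) + (0) + 2·(0) = -1
  L: −[Γ]_L + 2·[Q]_L + [k_r]_L + 2·[c]_L = −(2) + 2·(3) + (0) + 2·(1) = 6
  T: −[Γ]_T + 2·[Q]_T + [k_r]_T + 2·[c]_T = −(-2) + 2·(-1) + (-1) + 2·(-1) = -3
Net dimensions [M⁻¹ L⁶ T⁻³] ≠ [1] — not dimensionless.

no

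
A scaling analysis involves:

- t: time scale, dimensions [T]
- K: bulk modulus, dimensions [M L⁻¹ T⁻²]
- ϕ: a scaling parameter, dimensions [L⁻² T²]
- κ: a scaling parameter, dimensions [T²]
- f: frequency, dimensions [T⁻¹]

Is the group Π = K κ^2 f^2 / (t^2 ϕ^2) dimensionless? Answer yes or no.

Sum the exponent of each base dimension across the product:
  M: −2·[t]_M + [K]_M − 2·[ϕ]_M + 2·[κ]_M + 2·[f]_M = −2·(0) + (1) − 2·(0) + 2·(0) + 2·(0) = 1
  L: −2·[t]_L + [K]_L − 2·[ϕ]_L + 2·[κ]_L + 2·[f]_L = −2·(0) + (-1) − 2·(-2) + 2·(0) + 2·(0) = 3
  T: −2·[t]_T + [K]_T − 2·[ϕ]_T + 2·[κ]_T + 2·[f]_T = −2·(1) + (-2) − 2·(2) + 2·(2) + 2·(-1) = -6
Net dimensions [M L³ T⁻⁶] ≠ [1] — not dimensionless.

no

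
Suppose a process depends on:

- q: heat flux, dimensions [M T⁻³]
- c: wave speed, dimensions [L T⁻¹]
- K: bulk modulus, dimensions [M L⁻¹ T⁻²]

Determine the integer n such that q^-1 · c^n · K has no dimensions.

Balance the L exponent: (1)·n from c, plus −(0) + (-1) = -1 from the rest, must sum to zero.
n − 1 = 0, so n = 1.

1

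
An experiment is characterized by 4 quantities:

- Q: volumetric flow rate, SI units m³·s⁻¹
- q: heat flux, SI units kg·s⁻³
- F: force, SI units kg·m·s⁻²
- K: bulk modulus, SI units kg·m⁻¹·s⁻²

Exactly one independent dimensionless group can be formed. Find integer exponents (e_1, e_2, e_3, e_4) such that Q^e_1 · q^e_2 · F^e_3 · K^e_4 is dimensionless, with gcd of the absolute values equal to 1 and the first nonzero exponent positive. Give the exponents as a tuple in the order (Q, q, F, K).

M: e_1·(0) + e_2·(1) + e_3·(1) + e_4·(1) = 0
L: e_1·(3) + e_2·(0) + e_3·(1) + e_4·(-1) = 0
T: e_1·(-1) + e_2·(-3) + e_3·(-2) + e_4·(-2) = 0
Solving this homogeneous linear system for the smallest-integer solution (first nonzero entry positive) gives (1, -1, -1, 2).

(1, -1, -1, 2)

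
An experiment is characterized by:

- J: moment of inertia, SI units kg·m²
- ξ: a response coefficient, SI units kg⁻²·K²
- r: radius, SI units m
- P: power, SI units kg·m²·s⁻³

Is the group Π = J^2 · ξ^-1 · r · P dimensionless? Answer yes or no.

Sum the exponent of each base dimension across the product:
  M: 2·[J]_M − [ξ]_M + [r]_M + [P]_M = 2·(1) − (-2) + (0) + (1) = 5
  L: 2·[J]_L − [ξ]_L + [r]_L + [P]_L = 2·(2) − (0) + (1) + (2) = 7
  T: 2·[J]_T − [ξ]_T + [r]_T + [P]_T = 2·(0) − (0) + (0) + (-3) = -3
  Θ: 2·[J]_Θ − [ξ]_Θ + [r]_Θ + [P]_Θ = 2·(0) − (2) + (0) + (0) = -2
Net dimensions [M⁵ L⁷ T⁻³ Θ⁻²] ≠ [1] — not dimensionless.

no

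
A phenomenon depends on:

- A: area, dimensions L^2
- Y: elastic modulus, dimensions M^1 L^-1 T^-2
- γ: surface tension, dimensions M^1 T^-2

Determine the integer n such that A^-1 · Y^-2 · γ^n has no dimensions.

Balance the M exponent: (1)·n from γ, plus −(0) − 2·(1) = -2 from the rest, must sum to zero.
n − 2 = 0, so n = 2.

2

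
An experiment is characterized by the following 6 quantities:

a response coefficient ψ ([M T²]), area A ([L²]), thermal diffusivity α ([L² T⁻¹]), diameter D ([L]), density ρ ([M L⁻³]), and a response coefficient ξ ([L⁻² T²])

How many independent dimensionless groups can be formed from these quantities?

3

There are 6 variables and 3 base dimensions (M, L, T).
The dimension matrix has rank 3.
Independent dimensionless groups: 6 − 3 = 3.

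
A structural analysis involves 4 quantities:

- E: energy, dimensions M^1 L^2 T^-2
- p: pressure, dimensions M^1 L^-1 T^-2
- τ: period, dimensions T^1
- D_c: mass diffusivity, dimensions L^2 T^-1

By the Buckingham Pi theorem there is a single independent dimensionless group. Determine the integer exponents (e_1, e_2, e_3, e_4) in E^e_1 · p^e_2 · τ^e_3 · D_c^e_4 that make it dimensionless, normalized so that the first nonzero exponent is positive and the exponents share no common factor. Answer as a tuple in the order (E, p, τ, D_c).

(2, -2, -3, -3)

M: e_1·(1) + e_2·(1) + e_3·(0) + e_4·(0) = 0
L: e_1·(2) + e_2·(-1) + e_3·(0) + e_4·(2) = 0
T: e_1·(-2) + e_2·(-2) + e_3·(1) + e_4·(-1) = 0
Solving this homogeneous linear system for the smallest-integer solution (first nonzero entry positive) gives (2, -2, -3, -3).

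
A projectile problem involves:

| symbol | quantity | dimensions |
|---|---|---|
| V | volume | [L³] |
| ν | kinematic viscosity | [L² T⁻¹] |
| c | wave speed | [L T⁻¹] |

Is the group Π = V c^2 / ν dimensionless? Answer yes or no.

Sum the exponent of each base dimension across the product:
  L: [V]_L − [ν]_L + 2·[c]_L = (3) − (2) + 2·(1) = 3
  T: [V]_T − [ν]_T + 2·[c]_T = (0) − (-1) + 2·(-1) = -1
Net dimensions [L³ T⁻¹] ≠ [1] — not dimensionless.

no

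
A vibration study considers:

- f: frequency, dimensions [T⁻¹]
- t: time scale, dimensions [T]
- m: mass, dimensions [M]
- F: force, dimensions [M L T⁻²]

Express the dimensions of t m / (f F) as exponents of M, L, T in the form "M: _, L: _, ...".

Collect each base-dimension exponent across the product:
  M: −(0) + (0) + (1) − (1) = 0
  L: −(0) + (0) + (0) − (1) = -1
  T: −(-1) + (1) + (0) − (-2) = 4
So the dimensions are [L⁻¹ T⁴].

M: 0, L: -1, T: 4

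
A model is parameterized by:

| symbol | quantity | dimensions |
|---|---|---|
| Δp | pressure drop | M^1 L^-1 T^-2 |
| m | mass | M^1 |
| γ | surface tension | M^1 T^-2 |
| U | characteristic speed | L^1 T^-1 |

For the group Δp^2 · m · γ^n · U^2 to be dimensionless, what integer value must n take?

-3

Balance the M exponent: (1)·n from γ, plus 2·(1) + (1) + 2·(0) = 3 from the rest, must sum to zero.
n + 3 = 0, so n = -3.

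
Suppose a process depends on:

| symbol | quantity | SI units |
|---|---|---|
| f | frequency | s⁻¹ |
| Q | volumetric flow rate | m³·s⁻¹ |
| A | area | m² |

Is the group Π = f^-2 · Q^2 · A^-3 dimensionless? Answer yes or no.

yes

Sum the exponent of each base dimension across the product:
  M: −2·[f]_M + 2·[Q]_M − 3·[A]_M = −2·(0) + 2·(0) − 3·(0) = 0
  L: −2·[f]_L + 2·[Q]_L − 3·[A]_L = −2·(0) + 2·(3) − 3·(2) = 0
  T: −2·[f]_T + 2·[Q]_T − 3·[A]_T = −2·(-1) + 2·(-1) − 3·(0) = 0
All base exponents vanish — dimensionless.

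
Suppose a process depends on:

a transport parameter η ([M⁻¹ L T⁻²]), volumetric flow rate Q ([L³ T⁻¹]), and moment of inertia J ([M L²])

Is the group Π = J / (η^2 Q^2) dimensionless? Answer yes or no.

no

Sum the exponent of each base dimension across the product:
  M: −2·[η]_M − 2·[Q]_M + [J]_M = −2·(-1) − 2·(0) + (1) = 3
  L: −2·[η]_L − 2·[Q]_L + [J]_L = −2·(1) − 2·(3) + (2) = -6
  T: −2·[η]_T − 2·[Q]_T + [J]_T = −2·(-2) − 2·(-1) + (0) = 6
Net dimensions [M³ L⁻⁶ T⁶] ≠ [1] — not dimensionless.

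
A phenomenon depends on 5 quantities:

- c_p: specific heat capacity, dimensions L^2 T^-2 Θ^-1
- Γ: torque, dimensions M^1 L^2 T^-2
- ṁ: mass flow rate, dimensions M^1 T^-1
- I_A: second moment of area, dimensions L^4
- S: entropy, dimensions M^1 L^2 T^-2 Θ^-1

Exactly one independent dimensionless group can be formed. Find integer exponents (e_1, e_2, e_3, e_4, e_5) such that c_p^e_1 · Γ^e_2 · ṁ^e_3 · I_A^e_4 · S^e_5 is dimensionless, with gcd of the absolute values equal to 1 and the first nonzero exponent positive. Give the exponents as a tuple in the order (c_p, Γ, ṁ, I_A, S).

(2, -2, 4, 1, -2)

M: e_1·(0) + e_2·(1) + e_3·(1) + e_4·(0) + e_5·(1) = 0
L: e_1·(2) + e_2·(2) + e_3·(0) + e_4·(4) + e_5·(2) = 0
T: e_1·(-2) + e_2·(-2) + e_3·(-1) + e_4·(0) + e_5·(-2) = 0
Θ: e_1·(-1) + e_2·(0) + e_3·(0) + e_4·(0) + e_5·(-1) = 0
Solving this homogeneous linear system for the smallest-integer solution (first nonzero entry positive) gives (2, -2, 4, 1, -2).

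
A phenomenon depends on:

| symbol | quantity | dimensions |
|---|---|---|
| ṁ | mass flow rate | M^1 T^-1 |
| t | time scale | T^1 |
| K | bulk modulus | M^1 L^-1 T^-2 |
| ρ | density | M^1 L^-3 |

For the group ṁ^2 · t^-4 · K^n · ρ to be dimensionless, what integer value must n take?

Balance the M exponent: (1)·n from K, plus 2·(1) − 4·(0) + (1) = 3 from the rest, must sum to zero.
n + 3 = 0, so n = -3.

-3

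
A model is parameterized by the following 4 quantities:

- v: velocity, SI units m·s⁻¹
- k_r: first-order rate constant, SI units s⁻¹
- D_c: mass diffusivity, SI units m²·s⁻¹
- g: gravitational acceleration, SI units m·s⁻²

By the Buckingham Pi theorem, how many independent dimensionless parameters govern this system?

There are 4 variables and 2 base dimensions (L, T).
The dimension matrix has rank 2.
Independent dimensionless groups: 4 − 2 = 2.

2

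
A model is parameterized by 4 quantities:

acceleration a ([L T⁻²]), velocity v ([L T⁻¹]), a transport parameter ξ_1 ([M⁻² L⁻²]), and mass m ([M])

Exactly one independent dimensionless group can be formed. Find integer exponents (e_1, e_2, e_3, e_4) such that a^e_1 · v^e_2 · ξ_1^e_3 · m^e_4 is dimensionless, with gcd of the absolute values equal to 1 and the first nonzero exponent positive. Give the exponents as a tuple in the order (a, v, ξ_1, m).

M: e_1·(0) + e_2·(0) + e_3·(-2) + e_4·(1) = 0
L: e_1·(1) + e_2·(1) + e_3·(-2) + e_4·(0) = 0
T: e_1·(-2) + e_2·(-1) + e_3·(0) + e_4·(0) = 0
Solving this homogeneous linear system for the smallest-integer solution (first nonzero entry positive) gives (2, -4, -1, -2).

(2, -4, -1, -2)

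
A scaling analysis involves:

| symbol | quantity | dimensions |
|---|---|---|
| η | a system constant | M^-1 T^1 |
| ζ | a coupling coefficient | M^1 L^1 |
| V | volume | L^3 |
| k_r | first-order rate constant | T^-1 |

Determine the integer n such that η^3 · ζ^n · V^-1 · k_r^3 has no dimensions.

3

Balance the M exponent: (1)·n from ζ, plus 3·(-1) − (0) + 3·(0) = -3 from the rest, must sum to zero.
n − 3 = 0, so n = 3.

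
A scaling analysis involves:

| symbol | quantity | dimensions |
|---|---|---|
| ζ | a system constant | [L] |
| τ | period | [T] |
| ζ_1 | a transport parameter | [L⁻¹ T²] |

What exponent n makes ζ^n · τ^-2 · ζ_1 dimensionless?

1

Balance the L exponent: (1)·n from ζ, plus −2·(0) + (-1) = -1 from the rest, must sum to zero.
n − 1 = 0, so n = 1.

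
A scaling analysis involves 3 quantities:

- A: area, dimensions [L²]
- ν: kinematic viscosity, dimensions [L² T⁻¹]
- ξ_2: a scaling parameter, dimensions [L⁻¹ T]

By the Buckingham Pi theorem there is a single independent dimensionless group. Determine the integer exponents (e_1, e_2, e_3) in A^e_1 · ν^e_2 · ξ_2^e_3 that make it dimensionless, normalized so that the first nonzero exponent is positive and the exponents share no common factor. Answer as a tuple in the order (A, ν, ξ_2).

L: e_1·(2) + e_2·(2) + e_3·(-1) = 0
T: e_1·(0) + e_2·(-1) + e_3·(1) = 0
Solving this homogeneous linear system for the smallest-integer solution (first nonzero entry positive) gives (1, -2, -2).

(1, -2, -2)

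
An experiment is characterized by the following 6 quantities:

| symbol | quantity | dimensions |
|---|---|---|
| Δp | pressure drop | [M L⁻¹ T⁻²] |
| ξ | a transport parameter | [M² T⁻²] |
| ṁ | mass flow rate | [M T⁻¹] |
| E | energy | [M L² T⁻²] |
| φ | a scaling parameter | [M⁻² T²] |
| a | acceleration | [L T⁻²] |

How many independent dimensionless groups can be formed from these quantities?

3

There are 6 variables and 3 base dimensions (M, L, T).
The dimension matrix has rank 3.
Independent dimensionless groups: 6 − 3 = 3.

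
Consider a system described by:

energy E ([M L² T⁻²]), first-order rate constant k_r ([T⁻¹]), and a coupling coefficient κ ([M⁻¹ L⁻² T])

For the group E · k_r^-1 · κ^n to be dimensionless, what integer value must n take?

1

Balance the M exponent: (-1)·n from κ, plus (1) − (0) = 1 from the rest, must sum to zero.
−n + 1 = 0, so n = 1.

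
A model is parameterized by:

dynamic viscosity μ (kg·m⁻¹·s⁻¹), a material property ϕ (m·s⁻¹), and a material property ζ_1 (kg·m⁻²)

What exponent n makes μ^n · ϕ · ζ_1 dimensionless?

-1

Balance the M exponent: (1)·n from μ, plus (0) + (1) = 1 from the rest, must sum to zero.
n + 1 = 0, so n = -1.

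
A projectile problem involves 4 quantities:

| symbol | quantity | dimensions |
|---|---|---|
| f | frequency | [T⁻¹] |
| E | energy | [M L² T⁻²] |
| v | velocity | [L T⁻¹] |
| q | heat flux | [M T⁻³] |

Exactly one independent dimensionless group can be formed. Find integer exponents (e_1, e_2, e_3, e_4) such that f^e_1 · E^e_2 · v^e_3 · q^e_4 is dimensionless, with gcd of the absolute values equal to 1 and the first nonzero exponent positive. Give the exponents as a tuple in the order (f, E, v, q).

M: e_1·(0) + e_2·(1) + e_3·(0) + e_4·(1) = 0
L: e_1·(0) + e_2·(2) + e_3·(1) + e_4·(0) = 0
T: e_1·(-1) + e_2·(-2) + e_3·(-1) + e_4·(-3) = 0
Solving this homogeneous linear system for the smallest-integer solution (first nonzero entry positive) gives (3, 1, -2, -1).

(3, 1, -2, -1)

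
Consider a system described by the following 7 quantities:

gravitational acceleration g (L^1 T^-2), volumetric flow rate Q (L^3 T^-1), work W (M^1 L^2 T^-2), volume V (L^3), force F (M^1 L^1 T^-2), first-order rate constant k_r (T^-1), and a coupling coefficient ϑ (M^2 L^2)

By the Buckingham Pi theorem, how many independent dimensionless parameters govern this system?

4

There are 7 variables and 3 base dimensions (M, L, T).
The dimension matrix has rank 3.
Independent dimensionless groups: 7 − 3 = 4.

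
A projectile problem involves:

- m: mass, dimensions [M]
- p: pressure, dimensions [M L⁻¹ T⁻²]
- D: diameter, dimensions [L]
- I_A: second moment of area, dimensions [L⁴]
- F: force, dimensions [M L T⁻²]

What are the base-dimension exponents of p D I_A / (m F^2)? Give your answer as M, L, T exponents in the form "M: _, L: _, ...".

Collect each base-dimension exponent across the product:
  M: −(1) + (1) + (0) + (0) − 2·(1) = -2
  L: −(0) + (-1) + (1) + (4) − 2·(1) = 2
  T: −(0) + (-2) + (0) + (0) − 2·(-2) = 2
So the dimensions are [M⁻² L² T²].

M: -2, L: 2, T: 2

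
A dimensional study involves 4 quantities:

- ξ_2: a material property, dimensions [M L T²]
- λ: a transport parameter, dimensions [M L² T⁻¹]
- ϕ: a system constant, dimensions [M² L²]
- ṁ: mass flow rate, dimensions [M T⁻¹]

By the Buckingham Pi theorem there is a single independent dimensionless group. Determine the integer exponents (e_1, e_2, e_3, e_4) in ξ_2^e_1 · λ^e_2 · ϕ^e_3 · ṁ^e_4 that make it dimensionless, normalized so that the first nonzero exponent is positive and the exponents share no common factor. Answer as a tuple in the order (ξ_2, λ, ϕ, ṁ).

M: e_1·(1) + e_2·(1) + e_3·(2) + e_4·(1) = 0
L: e_1·(1) + e_2·(2) + e_3·(2) + e_4·(0) = 0
T: e_1·(2) + e_2·(-1) + e_3·(0) + e_4·(-1) = 0
Solving this homogeneous linear system for the smallest-integer solution (first nonzero entry positive) gives (2, 2, -3, 2).

(2, 2, -3, 2)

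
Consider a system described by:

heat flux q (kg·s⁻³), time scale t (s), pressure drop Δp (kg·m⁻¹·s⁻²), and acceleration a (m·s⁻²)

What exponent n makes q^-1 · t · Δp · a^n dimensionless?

1

Balance the L exponent: (1)·n from a, plus −(0) + (0) + (-1) = -1 from the rest, must sum to zero.
n − 1 = 0, so n = 1.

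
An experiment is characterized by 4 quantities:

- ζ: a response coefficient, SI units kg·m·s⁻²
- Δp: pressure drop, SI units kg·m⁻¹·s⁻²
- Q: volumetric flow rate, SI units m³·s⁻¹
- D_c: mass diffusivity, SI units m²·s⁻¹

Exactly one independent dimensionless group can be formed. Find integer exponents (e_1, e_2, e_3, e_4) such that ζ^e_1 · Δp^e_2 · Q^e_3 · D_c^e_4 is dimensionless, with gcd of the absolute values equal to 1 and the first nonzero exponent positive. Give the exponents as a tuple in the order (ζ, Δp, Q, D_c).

(1, -1, -2, 2)

M: e_1·(1) + e_2·(1) + e_3·(0) + e_4·(0) = 0
L: e_1·(1) + e_2·(-1) + e_3·(3) + e_4·(2) = 0
T: e_1·(-2) + e_2·(-2) + e_3·(-1) + e_4·(-1) = 0
Solving this homogeneous linear system for the smallest-integer solution (first nonzero entry positive) gives (1, -1, -2, 2).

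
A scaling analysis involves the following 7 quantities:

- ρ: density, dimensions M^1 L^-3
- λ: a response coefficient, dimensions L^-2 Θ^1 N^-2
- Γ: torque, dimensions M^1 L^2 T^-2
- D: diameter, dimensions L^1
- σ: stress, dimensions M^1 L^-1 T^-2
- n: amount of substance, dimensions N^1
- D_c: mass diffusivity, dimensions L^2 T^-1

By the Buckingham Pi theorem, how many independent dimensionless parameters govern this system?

2

There are 7 variables and 5 base dimensions (M, L, T, Θ, N).
The dimension matrix has rank 5.
Independent dimensionless groups: 7 − 5 = 2.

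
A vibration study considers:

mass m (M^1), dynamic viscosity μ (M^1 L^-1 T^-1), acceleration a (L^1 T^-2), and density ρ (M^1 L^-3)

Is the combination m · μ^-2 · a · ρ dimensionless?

yes

Sum the exponent of each base dimension across the product:
  M: [m]_M − 2·[μ]_M + [a]_M + [ρ]_M = (1) − 2·(1) + (0) + (1) = 0
  L: [m]_L − 2·[μ]_L + [a]_L + [ρ]_L = (0) − 2·(-1) + (1) + (-3) = 0
  T: [m]_T − 2·[μ]_T + [a]_T + [ρ]_T = (0) − 2·(-1) + (-2) + (0) = 0
All base exponents vanish — dimensionless.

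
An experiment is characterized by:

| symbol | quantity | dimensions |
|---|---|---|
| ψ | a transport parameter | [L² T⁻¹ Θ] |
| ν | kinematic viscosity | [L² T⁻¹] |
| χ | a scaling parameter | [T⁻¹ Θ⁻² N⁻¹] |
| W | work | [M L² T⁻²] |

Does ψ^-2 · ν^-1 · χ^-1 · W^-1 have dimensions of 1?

no

Sum the exponent of each base dimension across the product:
  M: −2·[ψ]_M − [ν]_M − [χ]_M − [W]_M = −2·(0) − (0) − (0) − (1) = -1
  L: −2·[ψ]_L − [ν]_L − [χ]_L − [W]_L = −2·(2) − (2) − (0) − (2) = -8
  T: −2·[ψ]_T − [ν]_T − [χ]_T − [W]_T = −2·(-1) − (-1) − (-1) − (-2) = 6
  Θ: −2·[ψ]_Θ − [ν]_Θ − [χ]_Θ − [W]_Θ = −2·(1) − (0) − (-2) − (0) = 0
  N: −2·[ψ]_N − [ν]_N − [χ]_N − [W]_N = −2·(0) − (0) − (-1) − (0) = 1
Net dimensions [M⁻¹ L⁻⁸ T⁶ N] ≠ [1] — not dimensionless.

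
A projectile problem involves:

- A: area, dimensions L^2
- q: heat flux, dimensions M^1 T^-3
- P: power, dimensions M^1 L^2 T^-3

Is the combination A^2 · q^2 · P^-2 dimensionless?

Sum the exponent of each base dimension across the product:
  M: 2·[A]_M + 2·[q]_M − 2·[P]_M = 2·(0) + 2·(1) − 2·(1) = 0
  L: 2·[A]_L + 2·[q]_L − 2·[P]_L = 2·(2) + 2·(0) − 2·(2) = 0
  T: 2·[A]_T + 2·[q]_T − 2·[P]_T = 2·(0) + 2·(-3) − 2·(-3) = 0
All base exponents vanish — dimensionless.

yes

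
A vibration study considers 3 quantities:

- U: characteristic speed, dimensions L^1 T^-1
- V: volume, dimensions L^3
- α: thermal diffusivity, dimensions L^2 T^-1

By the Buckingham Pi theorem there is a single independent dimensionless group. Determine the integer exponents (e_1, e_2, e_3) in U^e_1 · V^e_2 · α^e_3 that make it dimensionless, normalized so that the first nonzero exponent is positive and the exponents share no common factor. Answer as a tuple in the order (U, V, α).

L: e_1·(1) + e_2·(3) + e_3·(2) = 0
T: e_1·(-1) + e_2·(0) + e_3·(-1) = 0
Solving this homogeneous linear system for the smallest-integer solution (first nonzero entry positive) gives (3, 1, -3).

(3, 1, -3)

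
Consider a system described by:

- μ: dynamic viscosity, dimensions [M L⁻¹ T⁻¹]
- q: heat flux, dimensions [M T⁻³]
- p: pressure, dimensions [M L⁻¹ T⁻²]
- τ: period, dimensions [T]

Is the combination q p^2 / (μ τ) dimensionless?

no

Sum the exponent of each base dimension across the product:
  M: −[μ]_M + [q]_M + 2·[p]_M − [τ]_M = −(1) + (1) + 2·(1) − (0) = 2
  L: −[μ]_L + [q]_L + 2·[p]_L − [τ]_L = −(-1) + (0) + 2·(-1) − (0) = -1
  T: −[μ]_T + [q]_T + 2·[p]_T − [τ]_T = −(-1) + (-3) + 2·(-2) − (1) = -7
Net dimensions [M² L⁻¹ T⁻⁷] ≠ [1] — not dimensionless.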